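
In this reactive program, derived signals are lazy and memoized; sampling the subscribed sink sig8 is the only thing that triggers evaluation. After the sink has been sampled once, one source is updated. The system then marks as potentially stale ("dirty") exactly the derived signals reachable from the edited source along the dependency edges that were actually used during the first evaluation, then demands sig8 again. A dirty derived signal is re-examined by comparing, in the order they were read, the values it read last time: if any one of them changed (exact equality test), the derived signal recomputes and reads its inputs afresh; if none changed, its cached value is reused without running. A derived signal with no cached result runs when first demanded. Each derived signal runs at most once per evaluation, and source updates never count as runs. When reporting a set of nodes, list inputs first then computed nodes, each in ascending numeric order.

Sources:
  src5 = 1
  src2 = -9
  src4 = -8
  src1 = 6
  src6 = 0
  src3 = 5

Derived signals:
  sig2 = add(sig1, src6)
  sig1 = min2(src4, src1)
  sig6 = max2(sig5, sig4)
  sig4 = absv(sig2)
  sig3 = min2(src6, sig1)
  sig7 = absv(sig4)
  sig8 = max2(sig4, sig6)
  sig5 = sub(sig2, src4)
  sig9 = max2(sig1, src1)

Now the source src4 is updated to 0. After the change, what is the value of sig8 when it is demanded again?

First demand of the output computes:
  sig1 = min2(-8, 6) = -8
  sig2 = add(-8, 0) = -8
  sig4 = absv(-8) = 8
  sig5 = sub(-8, -8) = 0
  sig6 = max2(0, 8) = 8
  sig8 = max2(8, 8) = 8

After the edit, cleaning proceeds:
  sig1: a read changed (src4 -8->0) — executes, giving 0.
  sig2: a read changed (sig1 -8->0) — executes, giving 0.
  sig4: a read changed (sig2 -8->0) — executes, giving 0.
  sig5: a read changed (sig2 -8->0; src4 -8->0) — executes, giving 0 — identical to its old value.
  sig6: a read changed (sig4 8->0) — executes, giving 0.
  sig8: a read changed (sig4 8->0; sig6 8->0) — executes, giving 0.

Demanding sig8 again yields 0.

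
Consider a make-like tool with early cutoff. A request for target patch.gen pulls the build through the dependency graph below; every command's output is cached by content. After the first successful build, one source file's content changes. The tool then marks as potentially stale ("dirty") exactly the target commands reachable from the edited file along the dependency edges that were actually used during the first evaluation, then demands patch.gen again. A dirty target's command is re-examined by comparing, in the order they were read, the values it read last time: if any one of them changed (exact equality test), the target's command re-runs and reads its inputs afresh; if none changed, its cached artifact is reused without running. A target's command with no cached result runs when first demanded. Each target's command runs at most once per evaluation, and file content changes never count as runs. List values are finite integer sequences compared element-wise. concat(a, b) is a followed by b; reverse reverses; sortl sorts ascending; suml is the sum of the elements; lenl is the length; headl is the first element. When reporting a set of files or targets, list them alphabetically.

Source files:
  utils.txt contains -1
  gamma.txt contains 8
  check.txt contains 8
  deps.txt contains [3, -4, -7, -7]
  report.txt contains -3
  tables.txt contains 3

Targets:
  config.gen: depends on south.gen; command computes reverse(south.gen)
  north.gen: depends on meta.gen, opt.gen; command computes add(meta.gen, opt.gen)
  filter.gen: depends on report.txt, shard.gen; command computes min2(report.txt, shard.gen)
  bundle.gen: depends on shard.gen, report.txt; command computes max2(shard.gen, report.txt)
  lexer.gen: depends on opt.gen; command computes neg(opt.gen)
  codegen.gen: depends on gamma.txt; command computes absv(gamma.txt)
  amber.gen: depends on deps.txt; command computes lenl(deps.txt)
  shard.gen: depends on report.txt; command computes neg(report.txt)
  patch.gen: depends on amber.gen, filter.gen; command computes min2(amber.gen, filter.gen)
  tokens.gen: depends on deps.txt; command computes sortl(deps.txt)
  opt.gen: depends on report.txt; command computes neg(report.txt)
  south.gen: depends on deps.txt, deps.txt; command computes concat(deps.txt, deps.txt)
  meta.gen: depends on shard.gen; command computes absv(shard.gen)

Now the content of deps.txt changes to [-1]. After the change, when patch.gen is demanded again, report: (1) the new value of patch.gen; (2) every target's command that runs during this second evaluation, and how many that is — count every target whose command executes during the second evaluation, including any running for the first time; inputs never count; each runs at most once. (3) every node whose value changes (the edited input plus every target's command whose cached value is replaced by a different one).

Demanding patch.gen again yields -3.
2 target commands run: amber.gen, patch.gen.
The nodes whose values change: amber.gen, deps.txt.

First demand of the output computes:
  amber.gen = lenl([3, -4, -7, -7]) = 4
  shard.gen = neg(-3) = 3
  filter.gen = min2(-3, 3) = -3
  patch.gen = min2(4, -3) = -3

After the edit, cleaning proceeds:
  amber.gen: a read changed (deps.txt [3, -4, -7, -7]->[-1]) — executes, giving 1.
  patch.gen: a read changed (amber.gen 4->1) — executes, giving -3 — identical to its old value.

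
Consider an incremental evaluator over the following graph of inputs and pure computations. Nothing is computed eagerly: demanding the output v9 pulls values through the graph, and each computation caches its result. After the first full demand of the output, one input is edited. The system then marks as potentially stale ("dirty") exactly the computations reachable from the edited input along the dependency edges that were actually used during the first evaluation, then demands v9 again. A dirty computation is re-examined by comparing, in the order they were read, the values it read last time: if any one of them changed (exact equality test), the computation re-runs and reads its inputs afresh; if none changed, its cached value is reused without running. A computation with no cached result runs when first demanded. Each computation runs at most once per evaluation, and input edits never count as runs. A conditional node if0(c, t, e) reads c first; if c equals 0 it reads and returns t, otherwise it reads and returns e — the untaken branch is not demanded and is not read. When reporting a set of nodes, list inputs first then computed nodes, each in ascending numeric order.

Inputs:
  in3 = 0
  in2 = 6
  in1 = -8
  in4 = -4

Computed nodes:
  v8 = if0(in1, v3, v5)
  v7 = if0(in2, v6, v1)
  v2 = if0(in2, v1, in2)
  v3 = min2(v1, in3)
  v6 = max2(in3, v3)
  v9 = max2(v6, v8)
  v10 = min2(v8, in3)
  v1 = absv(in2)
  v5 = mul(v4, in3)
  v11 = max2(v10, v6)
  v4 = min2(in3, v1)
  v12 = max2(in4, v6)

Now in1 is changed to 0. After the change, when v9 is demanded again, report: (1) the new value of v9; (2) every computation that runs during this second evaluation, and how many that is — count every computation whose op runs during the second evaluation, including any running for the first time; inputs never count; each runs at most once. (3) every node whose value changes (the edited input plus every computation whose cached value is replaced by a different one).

v9 now evaluates to 0.
Run set: v8 (1 run).
Changed values: in1.
The important point: v8 recomputes to an identical value, and the output ends up unchanged.

Initial pass — values computed on the first demand:
  v1 = absv(6) = 6
  v3 = min2(6, 0) = 0
  v4 = min2(0, 6) = 0
  v5 = mul(0, 0) = 0
  v6 = max2(0, 0) = 0
  v8 = if0(in1=-8 -> else branch v5) = 0
  v9 = max2(0, 0) = 0

Second demand — change propagation:
  v8: re-runs because in1 -8->0; new result 0 (unchanged).
  v9: re-examined; everything it read last time is the same (v6 unchanged, v8 unchanged) — cache 0 kept, no run.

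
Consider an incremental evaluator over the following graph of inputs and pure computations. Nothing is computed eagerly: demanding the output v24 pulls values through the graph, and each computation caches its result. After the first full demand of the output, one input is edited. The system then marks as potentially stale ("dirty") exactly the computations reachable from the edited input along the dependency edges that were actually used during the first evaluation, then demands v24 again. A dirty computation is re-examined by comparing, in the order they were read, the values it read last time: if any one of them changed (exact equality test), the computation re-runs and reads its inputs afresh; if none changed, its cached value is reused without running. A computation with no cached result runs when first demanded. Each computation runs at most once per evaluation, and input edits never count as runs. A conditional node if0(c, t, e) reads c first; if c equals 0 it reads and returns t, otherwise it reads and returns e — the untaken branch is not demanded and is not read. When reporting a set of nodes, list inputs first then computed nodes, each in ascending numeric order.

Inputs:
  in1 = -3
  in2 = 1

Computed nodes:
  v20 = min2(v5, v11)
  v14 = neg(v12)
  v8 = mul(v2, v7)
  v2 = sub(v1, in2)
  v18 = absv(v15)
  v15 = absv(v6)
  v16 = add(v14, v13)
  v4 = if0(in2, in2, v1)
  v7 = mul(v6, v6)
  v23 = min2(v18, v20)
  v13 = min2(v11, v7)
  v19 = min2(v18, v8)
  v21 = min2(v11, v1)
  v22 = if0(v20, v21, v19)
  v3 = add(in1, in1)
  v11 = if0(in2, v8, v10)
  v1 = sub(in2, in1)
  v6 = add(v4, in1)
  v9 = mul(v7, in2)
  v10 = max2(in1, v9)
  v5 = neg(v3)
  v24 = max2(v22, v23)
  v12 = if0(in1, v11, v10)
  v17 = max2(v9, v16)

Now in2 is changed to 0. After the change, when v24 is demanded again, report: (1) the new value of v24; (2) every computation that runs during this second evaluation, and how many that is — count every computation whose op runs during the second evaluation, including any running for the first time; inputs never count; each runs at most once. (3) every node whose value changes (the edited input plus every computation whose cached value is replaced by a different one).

Initial pass — values computed on the first demand:
  v1 = sub(1, -3) = 4
  v2 = sub(4, 1) = 3
  v3 = add(-3, -3) = -6
  v4 = if0(in2=1 -> else branch v1) = 4
  v5 = neg(-6) = 6
  v6 = add(4, -3) = 1
  v7 = mul(1, 1) = 1
  v8 = mul(3, 1) = 3
  v9 = mul(1, 1) = 1
  v10 = max2(-3, 1) = 1
  v11 = if0(in2=1 -> else branch v10) = 1
  v15 = absv(1) = 1
  v18 = absv(1) = 1
  v19 = min2(1, 3) = 1
  v20 = min2(6, 1) = 1
  v22 = if0(v20=1 -> else branch v19) = 1
  v23 = min2(1, 1) = 1
  v24 = max2(1, 1) = 1

Second demand — change propagation:
  v1: re-runs because in2 1->0; new result 3.
  v2: re-runs because v1 4->3; in2 1->0; new result 3 (unchanged).
  v4: re-runs because in2 1->0; v1 4->3; new result 0.
  v6: re-runs because v4 4->0; new result -3.
  v7: re-runs because v6 1->-3; v6 1->-3; new result 9.
  v8: re-runs because v7 1->9; new result 27.
  v9: dirty yet unreached — the second evaluation never asks for it.
  v10: dirty yet unreached — the second evaluation never asks for it.
  v11: re-runs because in2 1->0; new result 27.
  v15: re-runs because v6 1->-3; new result 3.
  v18: re-runs because v15 1->3; new result 3.
  v19: re-runs because v18 1->3; v8 3->27; new result 3.
  v20: re-runs because v11 1->27; new result 6.
  v22: re-runs because v20 1->6; v19 1->3; new result 3.
  v23: re-runs because v18 1->3; v20 1->6; new result 3.
  v24: re-runs because v22 1->3; v23 1->3; new result 3.

The important point: the flipped condition redirects demand; v9, v10 are left stale, never re-checked.

v24 now evaluates to 3.
Run set: v1, v2, v4, v6, v7, v8, v11, v15, v18, v19, v20, v22, v23, v24 (14 run).
Changed values: in2, v1, v4, v6, v7, v8, v11, v15, v18, v19, v20, v22, v23, v24.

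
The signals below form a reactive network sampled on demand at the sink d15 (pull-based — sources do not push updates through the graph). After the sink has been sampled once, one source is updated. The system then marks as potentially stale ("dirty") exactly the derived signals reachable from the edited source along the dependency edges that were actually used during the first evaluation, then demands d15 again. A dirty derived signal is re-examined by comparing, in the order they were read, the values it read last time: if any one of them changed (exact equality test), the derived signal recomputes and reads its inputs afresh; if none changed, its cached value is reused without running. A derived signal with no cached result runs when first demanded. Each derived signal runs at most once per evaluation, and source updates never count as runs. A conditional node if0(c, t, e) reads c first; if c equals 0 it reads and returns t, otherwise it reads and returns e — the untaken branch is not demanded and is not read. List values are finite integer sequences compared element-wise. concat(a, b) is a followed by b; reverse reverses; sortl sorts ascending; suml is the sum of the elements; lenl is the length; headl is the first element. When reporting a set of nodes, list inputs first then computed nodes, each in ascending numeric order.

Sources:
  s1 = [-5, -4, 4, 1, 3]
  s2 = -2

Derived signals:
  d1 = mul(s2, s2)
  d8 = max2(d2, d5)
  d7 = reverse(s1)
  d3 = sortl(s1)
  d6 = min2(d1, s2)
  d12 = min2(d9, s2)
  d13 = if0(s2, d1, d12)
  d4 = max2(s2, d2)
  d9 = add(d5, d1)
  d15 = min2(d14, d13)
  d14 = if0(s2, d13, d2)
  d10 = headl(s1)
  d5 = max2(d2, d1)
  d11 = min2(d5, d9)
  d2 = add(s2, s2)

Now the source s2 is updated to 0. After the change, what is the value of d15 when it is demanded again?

d15 now evaluates to 0.
The important point: the flipped condition redirects demand; d2, d5, d9, d12 are left stale, never re-checked.

Initial pass — values computed on the first demand:
  d1 = mul(-2, -2) = 4
  d2 = add(-2, -2) = -4
  d5 = max2(-4, 4) = 4
  d9 = add(4, 4) = 8
  d12 = min2(8, -2) = -2
  d13 = if0(s2=-2 -> else branch d12) = -2
  d14 = if0(s2=-2 -> else branch d2) = -4
  d15 = min2(-4, -2) = -4

Second demand — change propagation:
  d1: re-runs because s2 -2->0; s2 -2->0; new result 0.
  d2: dirty yet unreached — the second evaluation never asks for it.
  d5: dirty yet unreached — the second evaluation never asks for it.
  d9: dirty yet unreached — the second evaluation never asks for it.
  d12: dirty yet unreached — the second evaluation never asks for it.
  d13: re-runs because s2 -2->0; new result 0.
  d14: re-runs because s2 -2->0; new result 0.
  d15: re-runs because d14 -4->0; d13 -2->0; new result 0.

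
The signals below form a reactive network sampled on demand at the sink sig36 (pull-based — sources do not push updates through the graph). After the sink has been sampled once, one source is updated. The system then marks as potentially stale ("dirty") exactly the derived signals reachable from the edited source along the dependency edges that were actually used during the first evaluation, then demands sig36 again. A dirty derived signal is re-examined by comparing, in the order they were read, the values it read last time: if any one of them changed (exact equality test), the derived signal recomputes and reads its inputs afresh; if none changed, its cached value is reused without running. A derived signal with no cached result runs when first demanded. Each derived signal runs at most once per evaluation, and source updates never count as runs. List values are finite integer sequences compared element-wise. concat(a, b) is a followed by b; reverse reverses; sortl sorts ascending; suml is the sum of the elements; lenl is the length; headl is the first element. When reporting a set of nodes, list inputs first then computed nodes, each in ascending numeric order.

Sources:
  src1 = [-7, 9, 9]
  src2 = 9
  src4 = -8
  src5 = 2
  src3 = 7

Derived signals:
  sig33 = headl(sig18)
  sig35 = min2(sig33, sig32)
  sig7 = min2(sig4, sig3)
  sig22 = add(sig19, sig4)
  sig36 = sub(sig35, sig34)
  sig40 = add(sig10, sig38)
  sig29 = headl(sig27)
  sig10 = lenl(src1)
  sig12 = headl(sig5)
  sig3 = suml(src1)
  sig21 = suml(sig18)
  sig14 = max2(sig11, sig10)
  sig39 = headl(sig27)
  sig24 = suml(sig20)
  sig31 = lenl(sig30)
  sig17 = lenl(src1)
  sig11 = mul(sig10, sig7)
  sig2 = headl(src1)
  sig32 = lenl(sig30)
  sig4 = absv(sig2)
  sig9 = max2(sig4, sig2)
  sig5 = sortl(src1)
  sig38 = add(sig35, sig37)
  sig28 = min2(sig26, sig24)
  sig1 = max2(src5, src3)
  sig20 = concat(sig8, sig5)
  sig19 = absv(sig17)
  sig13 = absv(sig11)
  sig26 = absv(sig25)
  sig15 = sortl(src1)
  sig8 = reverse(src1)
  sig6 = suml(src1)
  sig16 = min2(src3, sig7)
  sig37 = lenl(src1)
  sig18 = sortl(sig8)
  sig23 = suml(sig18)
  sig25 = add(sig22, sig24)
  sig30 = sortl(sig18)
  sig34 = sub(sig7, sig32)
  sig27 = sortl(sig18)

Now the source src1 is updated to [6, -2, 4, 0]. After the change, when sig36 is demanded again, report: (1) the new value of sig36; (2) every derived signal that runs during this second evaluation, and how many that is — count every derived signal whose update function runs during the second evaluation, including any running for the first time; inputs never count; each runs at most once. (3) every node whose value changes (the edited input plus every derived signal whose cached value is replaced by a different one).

sig36 now evaluates to -4.
Run set: sig2, sig3, sig4, sig7, sig8, sig18, sig30, sig32, sig33, sig34, sig35, sig36 (12 run).
Changed values: src1, sig2, sig3, sig4, sig7, sig8, sig18, sig30, sig32, sig33, sig34, sig35, sig36.

Initial pass — values computed on the first demand:
  sig2 = headl([-7, 9, 9]) = -7
  sig3 = suml([-7, 9, 9]) = 11
  sig4 = absv(-7) = 7
  sig7 = min2(7, 11) = 7
  sig8 = reverse([-7, 9, 9]) = [9, 9, -7]
  sig18 = sortl([9, 9, -7]) = [-7, 9, 9]
  sig30 = sortl([-7, 9, 9]) = [-7, 9, 9]
  sig32 = lenl([-7, 9, 9]) = 3
  sig33 = headl([-7, 9, 9]) = -7
  sig34 = sub(7, 3) = 4
  sig35 = min2(-7, 3) = -7
  sig36 = sub(-7, 4) = -11

Second demand — change propagation:
  sig2: re-runs because src1 [-7, 9, 9]->[6, -2, 4, 0]; new result 6.
  sig3: re-runs because src1 [-7, 9, 9]->[6, -2, 4, 0]; new result 8.
  sig4: re-runs because sig2 -7->6; new result 6.
  sig7: re-runs because sig4 7->6; sig3 11->8; new result 6.
  sig8: re-runs because src1 [-7, 9, 9]->[6, -2, 4, 0]; new result [0, 4, -2, 6].
  sig18: re-runs because sig8 [9, 9, -7]->[0, 4, -2, 6]; new result [-2, 0, 4, 6].
  sig30: re-runs because sig18 [-7, 9, 9]->[-2, 0, 4, 6]; new result [-2, 0, 4, 6].
  sig32: re-runs because sig30 [-7, 9, 9]->[-2, 0, 4, 6]; new result 4.
  sig33: re-runs because sig18 [-7, 9, 9]->[-2, 0, 4, 6]; new result -2.
  sig34: re-runs because sig7 7->6; sig32 3->4; new result 2.
  sig35: re-runs because sig33 -7->-2; sig32 3->4; new result -2.
  sig36: re-runs because sig35 -7->-2; sig34 4->2; new result -4.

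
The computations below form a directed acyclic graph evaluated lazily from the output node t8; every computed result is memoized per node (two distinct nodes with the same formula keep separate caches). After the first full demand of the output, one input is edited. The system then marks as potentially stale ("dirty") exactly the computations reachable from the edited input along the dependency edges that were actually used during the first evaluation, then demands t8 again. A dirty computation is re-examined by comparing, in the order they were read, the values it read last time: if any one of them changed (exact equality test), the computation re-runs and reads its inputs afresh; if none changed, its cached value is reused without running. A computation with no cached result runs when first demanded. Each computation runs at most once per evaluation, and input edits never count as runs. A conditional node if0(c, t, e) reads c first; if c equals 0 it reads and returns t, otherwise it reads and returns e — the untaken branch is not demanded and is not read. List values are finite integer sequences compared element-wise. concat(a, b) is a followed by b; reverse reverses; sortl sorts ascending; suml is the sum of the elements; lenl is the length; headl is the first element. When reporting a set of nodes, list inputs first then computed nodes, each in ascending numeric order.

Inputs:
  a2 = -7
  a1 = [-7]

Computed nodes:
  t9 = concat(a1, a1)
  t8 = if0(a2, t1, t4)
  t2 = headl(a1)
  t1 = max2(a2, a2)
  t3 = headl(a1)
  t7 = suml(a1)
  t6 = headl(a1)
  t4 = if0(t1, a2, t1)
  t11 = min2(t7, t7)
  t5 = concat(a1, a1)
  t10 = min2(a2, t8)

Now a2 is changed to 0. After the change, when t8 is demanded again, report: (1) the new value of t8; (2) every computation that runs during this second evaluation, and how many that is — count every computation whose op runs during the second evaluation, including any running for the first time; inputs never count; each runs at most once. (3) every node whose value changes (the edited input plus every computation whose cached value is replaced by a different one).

First demand of the output computes:
  t1 = max2(-7, -7) = -7
  t4 = if0(t1=-7 -> else branch t1) = -7
  t8 = if0(a2=-7 -> else branch t4) = -7

After the edit, cleaning proceeds:
  t1: a read changed (a2 -7->0; a2 -7->0) — executes, giving 0.
  t4: stays stale; no demand reaches it after the flip.
  t8: a read changed (a2 -7->0) — executes, giving 0.

Note the branch switch — demand abandons t4, which is never re-examined.

Demanding t8 again yields 0.
2 computations run: t1, t8.
The nodes whose values change: a2, t1, t8.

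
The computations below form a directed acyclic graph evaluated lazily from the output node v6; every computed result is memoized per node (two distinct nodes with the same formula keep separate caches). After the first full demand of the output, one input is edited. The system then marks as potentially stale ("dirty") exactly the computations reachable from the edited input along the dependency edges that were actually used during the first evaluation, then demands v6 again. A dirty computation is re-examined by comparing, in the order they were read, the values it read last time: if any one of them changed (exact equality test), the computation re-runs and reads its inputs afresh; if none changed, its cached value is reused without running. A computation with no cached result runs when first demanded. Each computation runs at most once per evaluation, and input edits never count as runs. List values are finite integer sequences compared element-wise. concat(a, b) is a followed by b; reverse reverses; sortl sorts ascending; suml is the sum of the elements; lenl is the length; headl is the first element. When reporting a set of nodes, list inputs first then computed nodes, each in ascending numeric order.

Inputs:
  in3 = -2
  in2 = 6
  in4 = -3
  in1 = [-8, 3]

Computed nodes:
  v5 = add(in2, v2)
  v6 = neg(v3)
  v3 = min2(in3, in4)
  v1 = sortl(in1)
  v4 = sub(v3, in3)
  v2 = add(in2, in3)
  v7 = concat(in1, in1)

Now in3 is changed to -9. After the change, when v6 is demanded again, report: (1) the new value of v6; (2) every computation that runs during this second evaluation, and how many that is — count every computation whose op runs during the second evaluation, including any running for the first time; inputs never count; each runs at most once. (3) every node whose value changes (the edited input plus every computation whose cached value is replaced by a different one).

First demand of the output computes:
  v3 = min2(-2, -3) = -3
  v6 = neg(-3) = 3

After the edit, cleaning proceeds:
  v3: a read changed (in3 -2->-9) — executes, giving -9.
  v6: a read changed (v3 -3->-9) — executes, giving 9.

Demanding v6 again yields 9.
2 computations run: v3, v6.
The nodes whose values change: in3, v3, v6.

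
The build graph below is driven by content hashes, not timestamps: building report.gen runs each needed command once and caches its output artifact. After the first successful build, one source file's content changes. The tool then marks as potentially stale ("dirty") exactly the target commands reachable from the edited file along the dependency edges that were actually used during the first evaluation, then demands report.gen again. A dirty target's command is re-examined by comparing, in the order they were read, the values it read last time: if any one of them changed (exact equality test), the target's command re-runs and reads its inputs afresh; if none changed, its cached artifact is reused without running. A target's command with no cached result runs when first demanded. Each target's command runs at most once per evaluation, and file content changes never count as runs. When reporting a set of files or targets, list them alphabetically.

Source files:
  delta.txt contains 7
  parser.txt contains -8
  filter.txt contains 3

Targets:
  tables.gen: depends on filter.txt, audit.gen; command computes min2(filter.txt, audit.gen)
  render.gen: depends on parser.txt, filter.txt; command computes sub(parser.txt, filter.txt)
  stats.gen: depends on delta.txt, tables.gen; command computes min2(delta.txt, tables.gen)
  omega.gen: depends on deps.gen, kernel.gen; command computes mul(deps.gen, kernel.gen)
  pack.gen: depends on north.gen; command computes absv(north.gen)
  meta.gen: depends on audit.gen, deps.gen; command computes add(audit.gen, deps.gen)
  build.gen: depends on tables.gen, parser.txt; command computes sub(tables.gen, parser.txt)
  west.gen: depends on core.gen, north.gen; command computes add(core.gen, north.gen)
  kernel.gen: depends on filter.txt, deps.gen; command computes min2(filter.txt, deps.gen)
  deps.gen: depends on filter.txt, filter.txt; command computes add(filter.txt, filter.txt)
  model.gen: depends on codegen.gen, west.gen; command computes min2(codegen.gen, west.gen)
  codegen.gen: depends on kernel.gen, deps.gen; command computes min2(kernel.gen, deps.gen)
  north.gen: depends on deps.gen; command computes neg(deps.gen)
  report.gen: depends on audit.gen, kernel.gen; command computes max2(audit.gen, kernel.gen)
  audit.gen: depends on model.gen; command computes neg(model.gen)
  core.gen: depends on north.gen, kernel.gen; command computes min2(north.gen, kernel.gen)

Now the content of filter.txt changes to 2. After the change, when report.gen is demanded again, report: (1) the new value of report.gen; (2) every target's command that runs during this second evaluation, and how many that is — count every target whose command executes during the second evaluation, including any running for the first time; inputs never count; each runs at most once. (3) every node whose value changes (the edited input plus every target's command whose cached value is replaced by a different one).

Initial pass — values computed on the first demand:
  deps.gen = add(3, 3) = 6
  kernel.gen = min2(3, 6) = 3
  codegen.gen = min2(3, 6) = 3
  north.gen = neg(6) = -6
  core.gen = min2(-6, 3) = -6
  west.gen = add(-6, -6) = -12
  model.gen = min2(3, -12) = -12
  audit.gen = neg(-12) = 12
  report.gen = max2(12, 3) = 12

Second demand — change propagation:
  deps.gen: re-runs because filter.txt 3->2; filter.txt 3->2; new result 4.
  kernel.gen: re-runs because filter.txt 3->2; deps.gen 6->4; new result 2.
  codegen.gen: re-runs because kernel.gen 3->2; deps.gen 6->4; new result 2.
  north.gen: re-runs because deps.gen 6->4; new result -4.
  core.gen: re-runs because north.gen -6->-4; kernel.gen 3->2; new result -4.
  west.gen: re-runs because core.gen -6->-4; north.gen -6->-4; new result -8.
  model.gen: re-runs because codegen.gen 3->2; west.gen -12->-8; new result -8.
  audit.gen: re-runs because model.gen -12->-8; new result 8.
  report.gen: re-runs because audit.gen 12->8; kernel.gen 3->2; new result 8.

report.gen now evaluates to 8.
Run set: audit.gen, codegen.gen, core.gen, deps.gen, kernel.gen, model.gen, north.gen, report.gen, west.gen (9 run).
Changed values: audit.gen, codegen.gen, core.gen, deps.gen, filter.txt, kernel.gen, model.gen, north.gen, report.gen, west.gen.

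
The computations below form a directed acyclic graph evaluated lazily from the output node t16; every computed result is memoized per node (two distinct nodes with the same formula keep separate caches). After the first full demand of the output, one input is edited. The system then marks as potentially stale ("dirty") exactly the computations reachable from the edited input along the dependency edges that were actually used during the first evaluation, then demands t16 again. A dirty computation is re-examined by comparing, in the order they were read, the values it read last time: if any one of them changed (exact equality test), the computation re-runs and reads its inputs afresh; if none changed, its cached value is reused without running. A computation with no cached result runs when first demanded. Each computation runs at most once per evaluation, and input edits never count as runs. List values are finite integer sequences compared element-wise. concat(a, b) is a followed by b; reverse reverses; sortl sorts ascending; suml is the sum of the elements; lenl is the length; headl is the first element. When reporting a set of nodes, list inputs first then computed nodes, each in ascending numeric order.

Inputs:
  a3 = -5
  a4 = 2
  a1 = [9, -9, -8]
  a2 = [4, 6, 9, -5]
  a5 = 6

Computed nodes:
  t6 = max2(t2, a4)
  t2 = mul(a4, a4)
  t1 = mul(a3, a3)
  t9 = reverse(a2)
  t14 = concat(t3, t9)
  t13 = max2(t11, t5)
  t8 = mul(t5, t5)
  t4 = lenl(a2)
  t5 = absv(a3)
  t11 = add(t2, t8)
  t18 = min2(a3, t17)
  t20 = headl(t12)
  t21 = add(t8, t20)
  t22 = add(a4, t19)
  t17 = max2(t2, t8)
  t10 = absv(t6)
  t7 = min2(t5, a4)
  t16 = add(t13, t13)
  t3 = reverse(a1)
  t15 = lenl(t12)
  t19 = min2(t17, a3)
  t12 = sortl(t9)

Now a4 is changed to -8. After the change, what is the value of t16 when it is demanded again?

Demanding t16 again yields 178.

First demand of the output computes:
  t2 = mul(2, 2) = 4
  t5 = absv(-5) = 5
  t8 = mul(5, 5) = 25
  t11 = add(4, 25) = 29
  t13 = max2(29, 5) = 29
  t16 = add(29, 29) = 58

After the edit, cleaning proceeds:
  t2: a read changed (a4 2->-8; a4 2->-8) — executes, giving 64.
  t11: a read changed (t2 4->64) — executes, giving 89.
  t13: a read changed (t11 29->89) — executes, giving 89.
  t16: a read changed (t13 29->89; t13 29->89) — executes, giving 178.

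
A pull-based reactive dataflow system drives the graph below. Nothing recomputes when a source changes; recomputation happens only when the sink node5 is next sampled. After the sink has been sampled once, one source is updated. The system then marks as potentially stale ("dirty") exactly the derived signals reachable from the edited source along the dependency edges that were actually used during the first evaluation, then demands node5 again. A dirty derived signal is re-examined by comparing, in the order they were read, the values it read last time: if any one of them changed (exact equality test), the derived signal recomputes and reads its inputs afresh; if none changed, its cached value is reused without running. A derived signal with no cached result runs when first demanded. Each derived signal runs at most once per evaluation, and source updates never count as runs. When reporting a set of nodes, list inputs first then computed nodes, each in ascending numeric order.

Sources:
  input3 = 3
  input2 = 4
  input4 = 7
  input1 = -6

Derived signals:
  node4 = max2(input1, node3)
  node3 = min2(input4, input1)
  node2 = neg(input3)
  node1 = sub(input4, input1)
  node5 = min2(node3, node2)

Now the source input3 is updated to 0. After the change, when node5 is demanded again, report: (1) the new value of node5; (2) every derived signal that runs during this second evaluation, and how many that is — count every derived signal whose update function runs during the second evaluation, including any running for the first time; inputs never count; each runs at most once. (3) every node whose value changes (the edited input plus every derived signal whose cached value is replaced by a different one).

First evaluation (everything demanded from the output):
  node2 = neg(3) = -3
  node3 = min2(7, -6) = -6
  node5 = min2(-6, -3) = -6

Propagation after the edit:
  node2: runs — input3 3->0; result 0.
  node5: runs — node2 -3->0; result -6 (same value as before).

New value of node5: -6.
Derived signals that run: node2, node5 — 2 in total.
Values that change: input3, node2.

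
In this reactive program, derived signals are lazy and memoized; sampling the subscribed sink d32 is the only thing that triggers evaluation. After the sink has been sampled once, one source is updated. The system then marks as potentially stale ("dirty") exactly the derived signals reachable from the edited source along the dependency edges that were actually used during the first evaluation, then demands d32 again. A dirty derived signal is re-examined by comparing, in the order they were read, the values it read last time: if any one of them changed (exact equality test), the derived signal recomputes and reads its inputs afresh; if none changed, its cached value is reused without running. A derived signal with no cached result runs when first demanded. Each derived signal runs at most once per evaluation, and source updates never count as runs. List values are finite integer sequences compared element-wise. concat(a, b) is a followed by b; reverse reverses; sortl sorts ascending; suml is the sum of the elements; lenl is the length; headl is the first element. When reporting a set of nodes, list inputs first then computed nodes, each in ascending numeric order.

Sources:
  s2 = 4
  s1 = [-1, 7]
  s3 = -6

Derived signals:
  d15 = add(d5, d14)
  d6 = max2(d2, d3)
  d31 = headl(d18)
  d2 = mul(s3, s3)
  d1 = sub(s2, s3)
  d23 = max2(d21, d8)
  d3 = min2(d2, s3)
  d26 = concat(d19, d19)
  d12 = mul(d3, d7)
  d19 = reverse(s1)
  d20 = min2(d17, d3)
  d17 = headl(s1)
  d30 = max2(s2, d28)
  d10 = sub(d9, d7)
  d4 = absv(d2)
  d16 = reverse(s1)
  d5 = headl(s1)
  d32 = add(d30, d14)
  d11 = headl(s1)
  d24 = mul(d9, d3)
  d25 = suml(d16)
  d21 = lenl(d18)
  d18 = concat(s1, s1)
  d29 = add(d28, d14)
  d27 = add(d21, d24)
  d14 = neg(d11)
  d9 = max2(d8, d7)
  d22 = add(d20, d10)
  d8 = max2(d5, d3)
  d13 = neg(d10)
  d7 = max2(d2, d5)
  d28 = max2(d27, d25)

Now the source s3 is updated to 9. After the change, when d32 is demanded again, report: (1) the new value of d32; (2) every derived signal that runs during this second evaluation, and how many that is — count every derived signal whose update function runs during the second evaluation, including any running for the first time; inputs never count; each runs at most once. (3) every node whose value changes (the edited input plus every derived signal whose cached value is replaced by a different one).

Demanding d32 again yields 734.
10 derived signals run: d2, d3, d7, d8, d9, d24, d27, d28, d30, d32.
The nodes whose values change: s3, d2, d3, d7, d8, d9, d24, d27, d28, d30, d32.

First demand of the output computes:
  d2 = mul(-6, -6) = 36
  d3 = min2(36, -6) = -6
  d5 = headl([-1, 7]) = -1
  d7 = max2(36, -1) = 36
  d8 = max2(-1, -6) = -1
  d9 = max2(-1, 36) = 36
  d11 = headl([-1, 7]) = -1
  d14 = neg(-1) = 1
  d16 = reverse([-1, 7]) = [7, -1]
  d18 = concat([-1, 7], [-1, 7]) = [-1, 7, -1, 7]
  d21 = lenl([-1, 7, -1, 7]) = 4
  d24 = mul(36, -6) = -216
  d25 = suml([7, -1]) = 6
  d27 = add(4, -216) = -212
  d28 = max2(-212, 6) = 6
  d30 = max2(4, 6) = 6
  d32 = add(6, 1) = 7

After the edit, cleaning proceeds:
  d2: a read changed (s3 -6->9; s3 -6->9) — executes, giving 81.
  d3: a read changed (d2 36->81; s3 -6->9) — executes, giving 9.
  d7: a read changed (d2 36->81) — executes, giving 81.
  d8: a read changed (d3 -6->9) — executes, giving 9.
  d9: a read changed (d8 -1->9; d7 36->81) — executes, giving 81.
  d24: a read changed (d9 36->81; d3 -6->9) — executes, giving 729.
  d27: a read changed (d24 -216->729) — executes, giving 733.
  d28: a read changed (d27 -212->733) — executes, giving 733.
  d30: a read changed (d28 6->733) — executes, giving 733.
  d32: a read changed (d30 6->733) — executes, giving 734.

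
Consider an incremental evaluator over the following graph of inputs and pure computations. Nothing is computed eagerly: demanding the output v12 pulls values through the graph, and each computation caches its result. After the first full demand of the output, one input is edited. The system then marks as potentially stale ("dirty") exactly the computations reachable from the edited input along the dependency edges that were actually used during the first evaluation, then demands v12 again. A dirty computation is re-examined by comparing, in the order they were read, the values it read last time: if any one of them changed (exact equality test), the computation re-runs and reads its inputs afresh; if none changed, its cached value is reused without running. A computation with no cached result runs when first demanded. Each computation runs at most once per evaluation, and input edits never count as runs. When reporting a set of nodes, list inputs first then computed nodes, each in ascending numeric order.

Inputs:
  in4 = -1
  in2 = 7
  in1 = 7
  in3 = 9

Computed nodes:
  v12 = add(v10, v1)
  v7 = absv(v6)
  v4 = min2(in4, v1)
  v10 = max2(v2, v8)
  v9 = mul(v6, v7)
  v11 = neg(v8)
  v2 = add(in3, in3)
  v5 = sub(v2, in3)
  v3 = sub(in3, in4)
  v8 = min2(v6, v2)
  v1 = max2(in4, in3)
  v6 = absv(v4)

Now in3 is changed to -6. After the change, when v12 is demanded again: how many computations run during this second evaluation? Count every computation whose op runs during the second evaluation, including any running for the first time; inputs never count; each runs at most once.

Initial pass — values computed on the first demand:
  v1 = max2(-1, 9) = 9
  v2 = add(9, 9) = 18
  v4 = min2(-1, 9) = -1
  v6 = absv(-1) = 1
  v8 = min2(1, 18) = 1
  v10 = max2(18, 1) = 18
  v12 = add(18, 9) = 27

Second demand — change propagation:
  v1: re-runs because in3 9->-6; new result -1.
  v2: re-runs because in3 9->-6; in3 9->-6; new result -12.
  v4: re-runs because v1 9->-1; new result -1 (unchanged).
  v6: re-examined; everything it read last time is the same (v4 unchanged) — cache 1 kept, no run.
  v8: re-runs because v2 18->-12; new result -12.
  v10: re-runs because v2 18->-12; v8 1->-12; new result -12.
  v12: re-runs because v10 18->-12; v1 9->-1; new result -13.

The important point: at v6 every value read last time is unchanged, so the dirty flag clears without a run.

Run set: v1, v2, v4, v8, v10, v12 (6 run).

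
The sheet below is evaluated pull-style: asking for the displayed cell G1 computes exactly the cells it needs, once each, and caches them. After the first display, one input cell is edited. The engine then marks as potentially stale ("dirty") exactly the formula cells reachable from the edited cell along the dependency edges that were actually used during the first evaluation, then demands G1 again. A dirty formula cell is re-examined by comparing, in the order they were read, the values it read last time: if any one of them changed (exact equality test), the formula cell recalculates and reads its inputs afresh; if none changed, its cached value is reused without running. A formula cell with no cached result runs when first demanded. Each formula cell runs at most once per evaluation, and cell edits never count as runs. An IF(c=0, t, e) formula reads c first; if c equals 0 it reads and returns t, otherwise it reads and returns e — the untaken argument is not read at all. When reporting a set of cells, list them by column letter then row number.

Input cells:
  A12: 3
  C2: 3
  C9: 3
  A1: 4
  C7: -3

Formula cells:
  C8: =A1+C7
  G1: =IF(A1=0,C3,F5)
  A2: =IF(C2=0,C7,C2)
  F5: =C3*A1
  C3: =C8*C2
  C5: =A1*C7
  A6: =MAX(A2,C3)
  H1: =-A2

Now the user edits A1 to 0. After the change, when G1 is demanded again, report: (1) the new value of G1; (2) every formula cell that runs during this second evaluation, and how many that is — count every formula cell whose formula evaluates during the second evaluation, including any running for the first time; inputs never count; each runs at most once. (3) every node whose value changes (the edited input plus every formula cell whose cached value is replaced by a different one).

First demand of the output computes:
  C8 = 4 + -3 = 1
  C3 = 1 * 3 = 3
  F5 = 3 * 4 = 12
  G1 = IF(A1=0: A1=4 -> else branch F5) = 12

After the edit, cleaning proceeds:
  C8: a read changed (A1 4->0) — executes, giving -3.
  C3: a read changed (C8 1->-3) — executes, giving -9.
  F5: stays stale; no demand reaches it after the flip.
  G1: a read changed (A1 4->0) — executes, giving -9.

Note the branch switch — demand abandons F5, which is never re-examined.

Demanding G1 again yields -9.
3 formula cells run: C3, C8, G1.
The nodes whose values change: A1, C3, C8, G1.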